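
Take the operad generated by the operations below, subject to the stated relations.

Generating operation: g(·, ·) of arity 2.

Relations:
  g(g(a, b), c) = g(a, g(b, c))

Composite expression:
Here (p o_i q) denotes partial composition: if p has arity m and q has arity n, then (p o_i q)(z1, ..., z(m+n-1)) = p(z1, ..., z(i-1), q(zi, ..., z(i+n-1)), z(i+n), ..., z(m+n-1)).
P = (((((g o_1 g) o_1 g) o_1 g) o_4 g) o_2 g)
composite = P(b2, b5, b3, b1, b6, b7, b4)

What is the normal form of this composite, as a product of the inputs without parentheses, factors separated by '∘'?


The g-tree's shape is irrelevant; the b-reading-order decides.
g(b5, b3) collapses to b5 ∘ b3
g(b2, g(b5, b3)) collapses to b2 ∘ b5 ∘ b3
g(g(b2, g(b5, b3)), b1) collapses to b2 ∘ b5 ∘ b3 ∘ b1
g(b6, b7) collapses to b6 ∘ b7
g(g(g(b2, g(b5, b3)), b1), g(b6, b7)) collapses to b2 ∘ b5 ∘ b3 ∘ b1 ∘ b6 ∘ b7
g(g(g(g(b2, g(b5, b3)), b1), g(b6, b7)), b4) collapses to b2 ∘ b5 ∘ b3 ∘ b1 ∘ b6 ∘ b7 ∘ b4

b2 ∘ b5 ∘ b3 ∘ b1 ∘ b6 ∘ b7 ∘ b4


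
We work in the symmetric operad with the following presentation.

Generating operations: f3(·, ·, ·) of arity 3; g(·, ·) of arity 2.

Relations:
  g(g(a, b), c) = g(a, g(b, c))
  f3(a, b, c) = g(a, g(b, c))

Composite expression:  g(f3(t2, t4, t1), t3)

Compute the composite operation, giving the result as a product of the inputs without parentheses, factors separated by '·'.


t2 · t4 · t1 · t3

Every regrouping of g is equal, so read the t-inputs in written order.
f3(t2, t4, t1) unparenthesizes to t2 · t4 · t1
g(f3(t2, t4, t1), t3) unparenthesizes to t2 · t4 · t1 · t3


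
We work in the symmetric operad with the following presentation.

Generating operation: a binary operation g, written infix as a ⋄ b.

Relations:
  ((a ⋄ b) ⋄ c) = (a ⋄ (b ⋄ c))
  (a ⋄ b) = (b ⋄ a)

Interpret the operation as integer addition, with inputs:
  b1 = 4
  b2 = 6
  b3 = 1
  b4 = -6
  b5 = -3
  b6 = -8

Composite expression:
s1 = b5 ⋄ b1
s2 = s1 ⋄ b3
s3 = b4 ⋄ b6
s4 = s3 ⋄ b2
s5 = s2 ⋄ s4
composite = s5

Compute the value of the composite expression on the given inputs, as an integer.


-6

(b5 ⋄ b1) = 1
((b5 ⋄ b1) ⋄ b3) = 2
(b4 ⋄ b6) = -14
((b4 ⋄ b6) ⋄ b2) = -8
(((b5 ⋄ b1) ⋄ b3) ⋄ ((b4 ⋄ b6) ⋄ b2)) = -6


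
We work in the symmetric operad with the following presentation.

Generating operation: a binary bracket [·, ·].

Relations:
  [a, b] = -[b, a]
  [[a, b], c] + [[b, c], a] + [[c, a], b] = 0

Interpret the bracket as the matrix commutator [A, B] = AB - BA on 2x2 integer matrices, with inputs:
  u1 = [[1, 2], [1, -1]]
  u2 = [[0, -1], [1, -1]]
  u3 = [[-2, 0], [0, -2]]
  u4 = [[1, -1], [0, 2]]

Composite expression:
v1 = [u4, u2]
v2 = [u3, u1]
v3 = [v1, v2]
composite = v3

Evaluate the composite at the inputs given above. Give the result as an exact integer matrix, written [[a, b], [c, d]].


[u4, u2] = [[-1, 2], [1, 1]]
[u3, u1] = [[0, 0], [0, 0]]
[[u4, u2], [u3, u1]] = [[0, 0], [0, 0]]

[[0, 0], [0, 0]]


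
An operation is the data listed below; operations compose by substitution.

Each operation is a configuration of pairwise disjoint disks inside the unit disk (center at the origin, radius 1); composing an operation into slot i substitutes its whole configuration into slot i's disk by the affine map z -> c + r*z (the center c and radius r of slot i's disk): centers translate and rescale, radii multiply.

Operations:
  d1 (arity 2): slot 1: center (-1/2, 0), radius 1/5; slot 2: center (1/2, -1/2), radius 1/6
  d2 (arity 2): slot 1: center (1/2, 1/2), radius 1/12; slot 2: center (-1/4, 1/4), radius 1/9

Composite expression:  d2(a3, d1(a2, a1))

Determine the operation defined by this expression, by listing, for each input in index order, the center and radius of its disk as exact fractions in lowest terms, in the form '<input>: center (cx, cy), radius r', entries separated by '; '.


a1: center (-7/36, 7/36), radius 1/54; a2: center (-11/36, 1/4), radius 1/45; a3: center (1/2, 1/2), radius 1/12

Affine substitution under d2: radii multiply and a-centers shift.
input a3: composing its 1 substitution step yields center (1/2, 1/2), radius 1/12
input a2: composing its 2 substitution steps yields center (-11/36, 1/4), radius 1/45
input a1: composing its 2 substitution steps yields center (-7/36, 7/36), radius 1/54


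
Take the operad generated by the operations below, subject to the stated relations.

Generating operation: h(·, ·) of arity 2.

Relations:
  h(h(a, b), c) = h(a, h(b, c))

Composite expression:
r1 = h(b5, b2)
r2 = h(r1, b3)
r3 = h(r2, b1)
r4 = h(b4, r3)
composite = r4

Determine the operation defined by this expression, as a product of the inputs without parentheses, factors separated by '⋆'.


b4 ⋆ b5 ⋆ b2 ⋆ b3 ⋆ b1

Key point: h is associative — brackets drop, the b-order remains.
h(b5, b2) linearizes to b5 ⋆ b2
h(h(b5, b2), b3) linearizes to b5 ⋆ b2 ⋆ b3
h(h(h(b5, b2), b3), b1) linearizes to b5 ⋆ b2 ⋆ b3 ⋆ b1
h(b4, h(h(h(b5, b2), b3), b1)) linearizes to b4 ⋆ b5 ⋆ b2 ⋆ b3 ⋆ b1


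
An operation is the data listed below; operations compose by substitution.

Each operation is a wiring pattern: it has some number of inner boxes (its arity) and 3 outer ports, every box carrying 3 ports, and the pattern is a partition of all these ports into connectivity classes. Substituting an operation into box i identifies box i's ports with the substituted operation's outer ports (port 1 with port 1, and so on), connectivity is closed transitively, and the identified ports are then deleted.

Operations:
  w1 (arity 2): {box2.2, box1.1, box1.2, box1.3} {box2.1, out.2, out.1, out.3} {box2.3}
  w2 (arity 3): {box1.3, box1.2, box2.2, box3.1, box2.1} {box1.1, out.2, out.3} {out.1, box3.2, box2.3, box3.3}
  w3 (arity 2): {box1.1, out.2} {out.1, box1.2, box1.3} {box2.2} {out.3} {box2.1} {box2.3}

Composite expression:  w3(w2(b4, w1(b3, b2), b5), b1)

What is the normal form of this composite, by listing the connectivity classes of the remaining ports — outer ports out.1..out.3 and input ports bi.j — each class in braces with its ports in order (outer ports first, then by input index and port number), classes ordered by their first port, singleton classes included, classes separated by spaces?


{out.1, b4.1} {out.2, b2.1, b4.2, b4.3, b5.1, b5.2, b5.3} {out.3} {b1.1} {b1.2} {b1.3} {b2.2, b3.1, b3.2, b3.3} {b2.3}

After gluing at w3, chains via deleted ports link the b-ports.
through w1, on inputs (b3, b2): {out.1, out.2, out.3, b2.1} {b2.2, b3.1, b3.2, b3.3} {b2.3} (out.j = stage outer ports)
through w2, on inputs (b4, b3, b2, b5): {out.1, b2.1, b4.2, b4.3, b5.1, b5.2, b5.3} {out.2, out.3, b4.1} {b2.2, b3.1, b3.2, b3.3} {b2.3} (out.j = stage outer ports)
through w3, on inputs (b4, b3, b2, b5, b1): {out.1, b4.1} {out.2, b2.1, b4.2, b4.3, b5.1, b5.2, b5.3} {out.3} {b1.1} {b1.2} {b1.3} {b2.2, b3.1, b3.2, b3.3} {b2.3} (out.j = stage outer ports)


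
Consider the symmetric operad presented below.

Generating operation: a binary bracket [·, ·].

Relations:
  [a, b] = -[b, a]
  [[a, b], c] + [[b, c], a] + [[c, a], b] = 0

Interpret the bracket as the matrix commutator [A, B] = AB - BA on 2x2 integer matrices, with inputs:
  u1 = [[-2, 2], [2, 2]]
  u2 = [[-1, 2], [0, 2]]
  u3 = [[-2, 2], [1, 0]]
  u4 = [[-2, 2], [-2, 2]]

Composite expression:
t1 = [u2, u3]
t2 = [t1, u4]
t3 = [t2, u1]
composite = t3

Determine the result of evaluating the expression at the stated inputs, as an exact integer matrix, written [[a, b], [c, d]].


[[8, -8], [24, -8]]

[u2, u3] = [[2, -2], [3, -2]]
[[u2, u3], u4] = [[-2, 0], [-4, 2]]
[[[u2, u3], u4], u1] = [[8, -8], [24, -8]]


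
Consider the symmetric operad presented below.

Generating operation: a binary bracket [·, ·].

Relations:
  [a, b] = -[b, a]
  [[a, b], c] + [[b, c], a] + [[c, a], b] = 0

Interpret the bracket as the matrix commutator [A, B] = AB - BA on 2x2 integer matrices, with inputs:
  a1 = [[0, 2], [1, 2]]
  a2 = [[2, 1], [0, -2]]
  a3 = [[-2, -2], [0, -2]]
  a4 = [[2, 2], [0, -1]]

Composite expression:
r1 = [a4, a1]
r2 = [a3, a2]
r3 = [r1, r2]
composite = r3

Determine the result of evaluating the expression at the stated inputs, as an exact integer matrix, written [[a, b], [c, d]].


[[24, 32], [0, -24]]

[a4, a1] = [[2, 10], [-3, -2]]
[a3, a2] = [[0, 8], [0, 0]]
[[a4, a1], [a3, a2]] = [[24, 32], [0, -24]]


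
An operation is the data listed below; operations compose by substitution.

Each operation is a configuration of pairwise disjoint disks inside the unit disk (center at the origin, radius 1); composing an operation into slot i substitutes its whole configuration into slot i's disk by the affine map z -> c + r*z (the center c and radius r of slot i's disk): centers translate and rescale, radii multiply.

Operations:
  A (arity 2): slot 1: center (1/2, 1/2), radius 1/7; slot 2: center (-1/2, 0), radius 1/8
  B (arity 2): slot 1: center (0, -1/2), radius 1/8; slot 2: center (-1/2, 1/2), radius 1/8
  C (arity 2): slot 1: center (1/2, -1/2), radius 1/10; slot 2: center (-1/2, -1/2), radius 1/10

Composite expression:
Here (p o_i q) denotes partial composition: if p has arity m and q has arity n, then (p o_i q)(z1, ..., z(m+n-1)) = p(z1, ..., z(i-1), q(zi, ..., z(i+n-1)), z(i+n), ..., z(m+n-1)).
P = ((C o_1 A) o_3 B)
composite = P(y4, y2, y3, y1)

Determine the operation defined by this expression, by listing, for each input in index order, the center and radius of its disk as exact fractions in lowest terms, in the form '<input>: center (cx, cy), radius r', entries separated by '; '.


y1: center (-11/20, -9/20), radius 1/80; y2: center (9/20, -1/2), radius 1/80; y3: center (-1/2, -11/20), radius 1/80; y4: center (11/20, -9/20), radius 1/70

Nesting under C composes maps z -> c + r*z down each y-path.
y4: after 2 affine steps, its disk has center (11/20, -9/20), radius 1/70
y2: after 2 affine steps, its disk has center (9/20, -1/2), radius 1/80
y3: after 2 affine steps, its disk has center (-1/2, -11/20), radius 1/80
y1: after 2 affine steps, its disk has center (-11/20, -9/20), radius 1/80


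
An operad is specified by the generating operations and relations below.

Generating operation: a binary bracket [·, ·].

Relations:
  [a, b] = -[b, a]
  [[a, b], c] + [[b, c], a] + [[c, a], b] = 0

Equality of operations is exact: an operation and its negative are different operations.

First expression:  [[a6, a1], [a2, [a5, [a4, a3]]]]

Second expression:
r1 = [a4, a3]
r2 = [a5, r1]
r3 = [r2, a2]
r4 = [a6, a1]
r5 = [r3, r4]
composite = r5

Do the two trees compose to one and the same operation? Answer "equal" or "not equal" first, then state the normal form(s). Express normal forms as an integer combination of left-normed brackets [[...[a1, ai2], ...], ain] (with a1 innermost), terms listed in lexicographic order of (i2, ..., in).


The first expression reduces to -[[[[[a1, a6], a2], a3], a4], a5] + [[[[[a1, a6], a2], a4], a3], a5] + [[[[[a1, a6], a2], a5], a3], a4] - [[[[[a1, a6], a2], a5], a4], a3] + [[[[[a1, a6], a3], a4], a5], a2] - [[[[[a1, a6], a4], a3], a5], a2] - [[[[[a1, a6], a5], a3], a4], a2] + [[[[[a1, a6], a5], a4], a3], a2]
The second expression reduces to -[[[[[a1, a6], a2], a3], a4], a5] + [[[[[a1, a6], a2], a4], a3], a5] + [[[[[a1, a6], a2], a5], a3], a4] - [[[[[a1, a6], a2], a5], a4], a3] + [[[[[a1, a6], a3], a4], a5], a2] - [[[[[a1, a6], a4], a3], a5], a2] - [[[[[a1, a6], a5], a3], a4], a2] + [[[[[a1, a6], a5], a4], a3], a2]
Both agree, so they are equal.

equal; the common form is -[[[[[a1, a6], a2], a3], a4], a5] + [[[[[a1, a6], a2], a4], a3], a5] + [[[[[a1, a6], a2], a5], a3], a4] - [[[[[a1, a6], a2], a5], a4], a3] + [[[[[a1, a6], a3], a4], a5], a2] - [[[[[a1, a6], a4], a3], a5], a2] - [[[[[a1, a6], a5], a3], a4], a2] + [[[[[a1, a6], a5], a4], a3], a2]


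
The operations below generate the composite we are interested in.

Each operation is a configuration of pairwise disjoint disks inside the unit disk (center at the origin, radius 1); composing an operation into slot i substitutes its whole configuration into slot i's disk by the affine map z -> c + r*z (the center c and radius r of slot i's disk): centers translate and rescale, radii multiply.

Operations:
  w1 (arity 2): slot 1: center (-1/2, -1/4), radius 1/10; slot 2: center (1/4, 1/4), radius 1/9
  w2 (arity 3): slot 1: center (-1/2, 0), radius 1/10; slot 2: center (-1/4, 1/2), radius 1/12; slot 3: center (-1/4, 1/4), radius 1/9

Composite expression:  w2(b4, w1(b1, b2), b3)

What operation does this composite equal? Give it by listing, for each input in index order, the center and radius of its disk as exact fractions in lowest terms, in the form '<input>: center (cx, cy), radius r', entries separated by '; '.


b1: center (-7/24, 23/48), radius 1/120; b2: center (-11/48, 25/48), radius 1/108; b3: center (-1/4, 1/4), radius 1/9; b4: center (-1/2, 0), radius 1/10

Nesting under w2 composes maps z -> c + r*z down each b-path.
tracing b4 down its 1-map path: center (-1/2, 0), radius 1/10
tracing b1 down its 2-map path: center (-7/24, 23/48), radius 1/120
tracing b2 down its 2-map path: center (-11/48, 25/48), radius 1/108
tracing b3 down its 1-map path: center (-1/4, 1/4), radius 1/9


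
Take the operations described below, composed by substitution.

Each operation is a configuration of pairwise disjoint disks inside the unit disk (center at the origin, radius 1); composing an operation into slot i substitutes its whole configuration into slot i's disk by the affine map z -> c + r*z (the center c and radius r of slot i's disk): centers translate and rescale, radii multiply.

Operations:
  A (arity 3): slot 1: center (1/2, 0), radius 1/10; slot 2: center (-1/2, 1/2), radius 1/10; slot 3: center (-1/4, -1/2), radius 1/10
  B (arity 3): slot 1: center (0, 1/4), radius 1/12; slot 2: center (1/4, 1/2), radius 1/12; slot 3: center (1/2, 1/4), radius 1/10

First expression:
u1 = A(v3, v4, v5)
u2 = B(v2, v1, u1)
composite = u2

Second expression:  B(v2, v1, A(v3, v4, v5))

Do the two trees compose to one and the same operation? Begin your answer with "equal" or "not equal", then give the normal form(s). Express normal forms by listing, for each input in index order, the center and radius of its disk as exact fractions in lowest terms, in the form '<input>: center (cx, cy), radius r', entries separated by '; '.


equal; both compose to v1: center (1/4, 1/2), radius 1/12; v2: center (0, 1/4), radius 1/12; v3: center (11/20, 1/4), radius 1/100; v4: center (9/20, 3/10), radius 1/100; v5: center (19/40, 1/5), radius 1/100

Reducing the first expression gives v1: center (1/4, 1/2), radius 1/12; v2: center (0, 1/4), radius 1/12; v3: center (11/20, 1/4), radius 1/100; v4: center (9/20, 3/10), radius 1/100; v5: center (19/40, 1/5), radius 1/100
Reducing the second expression gives v1: center (1/4, 1/2), radius 1/12; v2: center (0, 1/4), radius 1/12; v3: center (11/20, 1/4), radius 1/100; v4: center (9/20, 3/10), radius 1/100; v5: center (19/40, 1/5), radius 1/100
One common form — equal.


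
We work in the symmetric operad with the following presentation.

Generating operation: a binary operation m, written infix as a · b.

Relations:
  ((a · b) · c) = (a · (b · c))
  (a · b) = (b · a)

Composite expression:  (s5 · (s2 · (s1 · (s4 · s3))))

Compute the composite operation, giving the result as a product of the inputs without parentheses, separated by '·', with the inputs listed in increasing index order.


s1 · s2 · s3 · s4 · s5

Reordering under m is free, so list the s-inputs canonically.
(s4 · s3) unparenthesizes to s4 · s3
(s1 · (s4 · s3)) unparenthesizes to s1 · s4 · s3
(s2 · (s1 · (s4 · s3))) unparenthesizes to s2 · s1 · s4 · s3
(s5 · (s2 · (s1 · (s4 · s3)))) unparenthesizes to s5 · s2 · s1 · s4 · s3
commutativity sorts the factors: s1 · s2 · s3 · s4 · s5


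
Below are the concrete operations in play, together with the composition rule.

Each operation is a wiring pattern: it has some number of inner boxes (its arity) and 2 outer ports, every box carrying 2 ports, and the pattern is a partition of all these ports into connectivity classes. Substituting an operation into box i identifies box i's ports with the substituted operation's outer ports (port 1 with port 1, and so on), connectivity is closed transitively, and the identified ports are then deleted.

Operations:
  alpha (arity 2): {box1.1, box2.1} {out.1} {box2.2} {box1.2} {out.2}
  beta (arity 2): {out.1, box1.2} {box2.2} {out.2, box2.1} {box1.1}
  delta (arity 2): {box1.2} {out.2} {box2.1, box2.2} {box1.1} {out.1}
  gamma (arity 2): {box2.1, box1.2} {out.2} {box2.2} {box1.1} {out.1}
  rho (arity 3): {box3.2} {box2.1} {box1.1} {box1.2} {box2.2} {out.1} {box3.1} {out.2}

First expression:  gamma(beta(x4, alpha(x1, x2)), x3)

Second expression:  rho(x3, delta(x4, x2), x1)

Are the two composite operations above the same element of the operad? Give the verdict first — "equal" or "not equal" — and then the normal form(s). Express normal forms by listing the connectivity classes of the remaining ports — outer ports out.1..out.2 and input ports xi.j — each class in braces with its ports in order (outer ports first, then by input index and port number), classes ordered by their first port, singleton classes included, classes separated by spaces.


not equal; first: {out.1} {out.2} {x1.1, x2.1} {x1.2} {x2.2} {x3.1} {x3.2} {x4.1} {x4.2}; second: {out.1} {out.2} {x1.1} {x1.2} {x2.1, x2.2} {x3.1} {x3.2} {x4.1} {x4.2}

The first composite normalizes to {out.1} {out.2} {x1.1, x2.1} {x1.2} {x2.2} {x3.1} {x3.2} {x4.1} {x4.2}
The second composite normalizes to {out.1} {out.2} {x1.1} {x1.2} {x2.1, x2.2} {x3.1} {x3.2} {x4.1} {x4.2}
Distinct normal forms: not equal.


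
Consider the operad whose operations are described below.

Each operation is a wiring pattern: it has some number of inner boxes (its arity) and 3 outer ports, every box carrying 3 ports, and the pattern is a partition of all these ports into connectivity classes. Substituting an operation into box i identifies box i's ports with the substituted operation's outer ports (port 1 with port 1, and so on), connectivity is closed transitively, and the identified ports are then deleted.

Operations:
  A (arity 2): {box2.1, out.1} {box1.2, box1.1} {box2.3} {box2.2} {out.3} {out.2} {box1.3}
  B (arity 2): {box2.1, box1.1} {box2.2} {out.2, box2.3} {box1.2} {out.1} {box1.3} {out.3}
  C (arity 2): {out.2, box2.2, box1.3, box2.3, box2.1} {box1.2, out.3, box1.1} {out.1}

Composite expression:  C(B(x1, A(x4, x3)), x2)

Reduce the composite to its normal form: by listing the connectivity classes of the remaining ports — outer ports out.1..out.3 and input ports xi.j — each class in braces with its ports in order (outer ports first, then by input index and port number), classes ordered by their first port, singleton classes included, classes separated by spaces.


Reachability decides: close wires over C-identified ports.
the subtree at A composes to {out.1, x3.1} {out.2} {out.3} {x3.2} {x3.3} {x4.1, x4.2} {x4.3} on (x4, x3); out.j = own outer ports
the subtree at B composes to {out.1} {out.2} {out.3} {x1.1, x3.1} {x1.2} {x1.3} {x3.2} {x3.3} {x4.1, x4.2} {x4.3} on (x1, x4, x3); out.j = own outer ports
the subtree at C composes to {out.1} {out.2, x2.1, x2.2, x2.3} {out.3} {x1.1, x3.1} {x1.2} {x1.3} {x3.2} {x3.3} {x4.1, x4.2} {x4.3} on (x1, x4, x3, x2); out.j = own outer ports

{out.1} {out.2, x2.1, x2.2, x2.3} {out.3} {x1.1, x3.1} {x1.2} {x1.3} {x3.2} {x3.3} {x4.1, x4.2} {x4.3}


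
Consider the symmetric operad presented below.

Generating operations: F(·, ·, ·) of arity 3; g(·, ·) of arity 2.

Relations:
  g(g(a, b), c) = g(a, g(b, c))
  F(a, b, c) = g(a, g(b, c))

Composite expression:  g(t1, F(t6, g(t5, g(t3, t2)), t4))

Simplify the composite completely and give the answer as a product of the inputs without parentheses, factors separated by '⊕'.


t1 ⊕ t6 ⊕ t5 ⊕ t3 ⊕ t2 ⊕ t4

Under associativity of g, the answer is the t's in reading order.
g(t3, t2) reduces to t3 ⊕ t2
g(t5, g(t3, t2)) reduces to t5 ⊕ t3 ⊕ t2
F(t6, g(t5, g(t3, t2)), t4) reduces to t6 ⊕ t5 ⊕ t3 ⊕ t2 ⊕ t4
g(t1, F(t6, g(t5, g(t3, t2)), t4)) reduces to t1 ⊕ t6 ⊕ t5 ⊕ t3 ⊕ t2 ⊕ t4


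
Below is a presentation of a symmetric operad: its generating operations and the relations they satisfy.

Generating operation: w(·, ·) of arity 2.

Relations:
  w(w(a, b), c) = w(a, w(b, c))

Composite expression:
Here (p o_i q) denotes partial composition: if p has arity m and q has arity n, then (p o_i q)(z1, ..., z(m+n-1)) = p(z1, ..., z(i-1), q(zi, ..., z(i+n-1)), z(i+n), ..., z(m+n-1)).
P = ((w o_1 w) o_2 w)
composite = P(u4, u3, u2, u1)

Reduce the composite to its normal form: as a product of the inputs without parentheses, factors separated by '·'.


u4 · u3 · u2 · u1

Under associativity of w, the answer is the u's in reading order.
w(u3, u2) reduces to u3 · u2
w(u4, w(u3, u2)) reduces to u4 · u3 · u2
w(w(u4, w(u3, u2)), u1) reduces to u4 · u3 · u2 · u1


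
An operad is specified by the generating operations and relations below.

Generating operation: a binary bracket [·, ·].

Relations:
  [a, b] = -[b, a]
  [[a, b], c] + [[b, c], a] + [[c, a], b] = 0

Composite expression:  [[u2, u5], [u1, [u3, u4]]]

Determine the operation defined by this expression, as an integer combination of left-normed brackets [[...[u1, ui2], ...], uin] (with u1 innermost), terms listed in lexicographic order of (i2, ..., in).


Expand each bracket as ab - ba; the u1-initial words give the coefficients.
Composite bracket: [[u2, u5], [u1, [u3, u4]]]
The bracket unfolds into 16 signed words via [a, b] = ab - ba (2^4 = 16).
The u1-initial words carry the normal form:
  from u1u3u4u2u5, sign -1: term -[[[[u1, u3], u4], u2], u5]
  from u1u3u4u5u2, sign +1: term +[[[[u1, u3], u4], u5], u2]
  from u1u4u3u2u5, sign +1: term +[[[[u1, u4], u3], u2], u5]
  from u1u4u3u5u2, sign -1: term -[[[[u1, u4], u3], u5], u2]

-[[[[u1, u3], u4], u2], u5] + [[[[u1, u3], u4], u5], u2] + [[[[u1, u4], u3], u2], u5] - [[[[u1, u4], u3], u5], u2]


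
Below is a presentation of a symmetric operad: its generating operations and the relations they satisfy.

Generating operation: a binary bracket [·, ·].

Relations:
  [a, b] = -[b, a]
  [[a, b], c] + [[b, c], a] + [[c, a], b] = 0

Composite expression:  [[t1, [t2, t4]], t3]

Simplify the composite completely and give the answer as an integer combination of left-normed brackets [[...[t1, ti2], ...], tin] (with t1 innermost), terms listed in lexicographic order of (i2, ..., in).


[[[t1, t2], t4], t3] - [[[t1, t4], t2], t3]

Left-normed coefficients sit on the t1-initial expansion words.
Composite bracket: [[t1, [t2, t4]], t3]
The bracket unfolds into 8 signed words via [a, b] = ab - ba (2^3 = 8).
Collect the words opening with t1:
  from t1t2t4t3, sign +1: term +[[[t1, t2], t4], t3]
  from t1t4t2t3, sign -1: term -[[[t1, t4], t2], t3]


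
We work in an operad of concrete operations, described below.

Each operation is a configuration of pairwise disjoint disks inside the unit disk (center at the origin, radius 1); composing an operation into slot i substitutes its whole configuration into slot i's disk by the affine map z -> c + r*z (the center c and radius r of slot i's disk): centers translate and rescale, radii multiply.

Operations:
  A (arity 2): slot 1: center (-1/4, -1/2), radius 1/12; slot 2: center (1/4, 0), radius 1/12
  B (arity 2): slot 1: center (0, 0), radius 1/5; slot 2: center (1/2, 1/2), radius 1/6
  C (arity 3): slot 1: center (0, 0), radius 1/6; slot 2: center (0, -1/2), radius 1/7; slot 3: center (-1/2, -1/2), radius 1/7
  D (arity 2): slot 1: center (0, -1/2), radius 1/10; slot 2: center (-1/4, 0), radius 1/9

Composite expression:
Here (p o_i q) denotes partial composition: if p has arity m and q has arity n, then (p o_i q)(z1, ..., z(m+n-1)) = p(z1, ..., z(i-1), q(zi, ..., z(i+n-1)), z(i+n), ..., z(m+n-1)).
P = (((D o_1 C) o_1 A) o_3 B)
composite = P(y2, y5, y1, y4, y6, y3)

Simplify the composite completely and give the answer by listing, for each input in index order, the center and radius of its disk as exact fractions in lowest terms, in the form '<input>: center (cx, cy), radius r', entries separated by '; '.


y1: center (0, -11/20), radius 1/350; y2: center (-1/240, -61/120), radius 1/720; y3: center (-1/4, 0), radius 1/9; y4: center (1/140, -19/35), radius 1/420; y5: center (1/240, -1/2), radius 1/720; y6: center (-1/20, -11/20), radius 1/70

Below D, radii multiply path by path; the y-disk centers shift.
y2: after 3 affine steps, its disk has center (-1/240, -61/120), radius 1/720
y5: after 3 affine steps, its disk has center (1/240, -1/2), radius 1/720
y1: after 3 affine steps, its disk has center (0, -11/20), radius 1/350
y4: after 3 affine steps, its disk has center (1/140, -19/35), radius 1/420
y6: after 2 affine steps, its disk has center (-1/20, -11/20), radius 1/70
y3: after 1 affine step, its disk has center (-1/4, 0), radius 1/9


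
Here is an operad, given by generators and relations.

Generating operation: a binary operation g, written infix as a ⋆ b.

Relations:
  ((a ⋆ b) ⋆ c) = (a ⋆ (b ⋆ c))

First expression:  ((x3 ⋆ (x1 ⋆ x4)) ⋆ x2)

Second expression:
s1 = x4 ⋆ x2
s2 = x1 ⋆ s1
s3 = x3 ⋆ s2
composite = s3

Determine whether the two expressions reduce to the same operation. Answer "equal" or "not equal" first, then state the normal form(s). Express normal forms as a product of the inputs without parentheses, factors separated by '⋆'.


The first composite normalizes to x3 ⋆ x1 ⋆ x4 ⋆ x2
The second composite normalizes to x3 ⋆ x1 ⋆ x4 ⋆ x2
Identical normal forms: equal.

equal; the common form is x3 ⋆ x1 ⋆ x4 ⋆ x2


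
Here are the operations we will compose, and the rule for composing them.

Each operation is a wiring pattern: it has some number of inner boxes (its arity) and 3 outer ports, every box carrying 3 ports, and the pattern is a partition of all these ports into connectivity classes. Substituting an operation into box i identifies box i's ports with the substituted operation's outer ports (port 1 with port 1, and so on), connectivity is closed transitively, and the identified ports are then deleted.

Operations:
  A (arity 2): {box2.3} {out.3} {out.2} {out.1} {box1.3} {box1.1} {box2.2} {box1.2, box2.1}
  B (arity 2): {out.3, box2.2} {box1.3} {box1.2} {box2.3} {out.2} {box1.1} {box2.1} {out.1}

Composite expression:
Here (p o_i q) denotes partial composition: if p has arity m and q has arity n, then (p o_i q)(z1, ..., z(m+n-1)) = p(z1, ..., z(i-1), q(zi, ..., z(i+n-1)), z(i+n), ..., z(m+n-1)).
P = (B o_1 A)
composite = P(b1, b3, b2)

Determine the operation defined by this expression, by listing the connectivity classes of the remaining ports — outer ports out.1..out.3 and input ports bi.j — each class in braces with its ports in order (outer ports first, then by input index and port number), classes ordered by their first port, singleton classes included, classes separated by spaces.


{out.1} {out.2} {out.3, b2.2} {b1.1} {b1.2, b3.1} {b1.3} {b2.1} {b2.3} {b3.2} {b3.3}


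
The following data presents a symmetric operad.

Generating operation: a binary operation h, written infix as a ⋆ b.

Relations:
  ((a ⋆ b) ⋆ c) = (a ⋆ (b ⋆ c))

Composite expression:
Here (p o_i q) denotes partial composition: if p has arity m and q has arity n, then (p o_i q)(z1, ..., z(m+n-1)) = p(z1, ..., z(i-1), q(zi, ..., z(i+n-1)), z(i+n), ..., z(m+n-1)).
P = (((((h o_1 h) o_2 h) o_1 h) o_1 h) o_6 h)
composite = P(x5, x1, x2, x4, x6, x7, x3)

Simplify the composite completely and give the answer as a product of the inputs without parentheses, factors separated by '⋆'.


The h-tree's shape is irrelevant; the x-reading-order decides.
(x5 ⋆ x1) linearizes to x5 ⋆ x1
((x5 ⋆ x1) ⋆ x2) linearizes to x5 ⋆ x1 ⋆ x2
(x4 ⋆ x6) linearizes to x4 ⋆ x6
(((x5 ⋆ x1) ⋆ x2) ⋆ (x4 ⋆ x6)) linearizes to x5 ⋆ x1 ⋆ x2 ⋆ x4 ⋆ x6
(x7 ⋆ x3) linearizes to x7 ⋆ x3
((((x5 ⋆ x1) ⋆ x2) ⋆ (x4 ⋆ x6)) ⋆ (x7 ⋆ x3)) linearizes to x5 ⋆ x1 ⋆ x2 ⋆ x4 ⋆ x6 ⋆ x7 ⋆ x3

x5 ⋆ x1 ⋆ x2 ⋆ x4 ⋆ x6 ⋆ x7 ⋆ x3


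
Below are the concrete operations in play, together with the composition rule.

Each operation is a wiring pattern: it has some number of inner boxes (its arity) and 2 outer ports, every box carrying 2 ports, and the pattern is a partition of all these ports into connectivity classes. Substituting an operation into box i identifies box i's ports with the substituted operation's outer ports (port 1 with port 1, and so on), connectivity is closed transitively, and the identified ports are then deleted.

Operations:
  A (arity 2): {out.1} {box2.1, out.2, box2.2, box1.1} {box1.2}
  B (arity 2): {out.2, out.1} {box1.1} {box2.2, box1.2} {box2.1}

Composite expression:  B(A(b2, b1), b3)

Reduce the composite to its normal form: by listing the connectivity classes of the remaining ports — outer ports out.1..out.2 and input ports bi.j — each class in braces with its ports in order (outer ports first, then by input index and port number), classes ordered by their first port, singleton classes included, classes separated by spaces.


Connectivity passes through glued B-boundaries; trace each wire chain.
the subtree at A composes to {out.1} {out.2, b1.1, b1.2, b2.1} {b2.2} on (b2, b1); out.j = own outer ports
the subtree at B composes to {out.1, out.2} {b1.1, b1.2, b2.1, b3.2} {b2.2} {b3.1} on (b2, b1, b3); out.j = own outer ports

{out.1, out.2} {b1.1, b1.2, b2.1, b3.2} {b2.2} {b3.1}


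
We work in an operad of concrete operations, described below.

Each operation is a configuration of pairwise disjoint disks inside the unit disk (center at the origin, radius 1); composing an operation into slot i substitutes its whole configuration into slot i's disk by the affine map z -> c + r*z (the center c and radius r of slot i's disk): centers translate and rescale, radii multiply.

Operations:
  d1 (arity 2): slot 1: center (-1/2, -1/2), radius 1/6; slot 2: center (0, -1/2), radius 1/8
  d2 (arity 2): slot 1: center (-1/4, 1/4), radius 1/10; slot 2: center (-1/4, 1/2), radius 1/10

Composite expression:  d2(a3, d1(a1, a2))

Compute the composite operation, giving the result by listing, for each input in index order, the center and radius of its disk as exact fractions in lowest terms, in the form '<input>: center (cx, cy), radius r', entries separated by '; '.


a1: center (-3/10, 9/20), radius 1/60; a2: center (-1/4, 9/20), radius 1/80; a3: center (-1/4, 1/4), radius 1/10


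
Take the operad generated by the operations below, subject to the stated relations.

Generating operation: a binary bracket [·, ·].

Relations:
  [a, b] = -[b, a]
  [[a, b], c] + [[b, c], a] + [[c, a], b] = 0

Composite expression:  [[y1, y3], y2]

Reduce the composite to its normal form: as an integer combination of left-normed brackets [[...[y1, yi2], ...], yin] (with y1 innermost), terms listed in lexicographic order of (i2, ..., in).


Left-normed coefficients sit on the y1-initial expansion words.
Composite bracket: [[y1, y3], y2]
The bracket unfolds into 4 signed words via [a, b] = ab - ba (2^2 = 4).
The y1-initial words carry the normal form:
  from y1y3y2, sign +1: term +[[y1, y3], y2]

[[y1, y3], y2]


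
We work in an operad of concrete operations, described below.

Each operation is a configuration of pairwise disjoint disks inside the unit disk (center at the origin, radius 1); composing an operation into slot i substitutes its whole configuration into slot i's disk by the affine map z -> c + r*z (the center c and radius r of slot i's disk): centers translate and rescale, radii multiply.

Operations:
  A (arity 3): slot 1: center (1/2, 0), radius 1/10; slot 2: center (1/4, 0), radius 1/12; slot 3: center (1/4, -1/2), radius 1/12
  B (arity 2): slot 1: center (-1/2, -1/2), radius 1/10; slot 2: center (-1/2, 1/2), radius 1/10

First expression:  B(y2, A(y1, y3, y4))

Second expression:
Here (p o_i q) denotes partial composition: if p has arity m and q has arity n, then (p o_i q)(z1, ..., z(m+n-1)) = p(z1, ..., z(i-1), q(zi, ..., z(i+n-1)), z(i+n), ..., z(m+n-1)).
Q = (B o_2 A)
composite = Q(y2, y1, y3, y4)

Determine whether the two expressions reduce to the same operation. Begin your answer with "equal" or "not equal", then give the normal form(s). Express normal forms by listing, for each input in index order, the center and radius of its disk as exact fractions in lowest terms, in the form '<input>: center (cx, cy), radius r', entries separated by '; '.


In normal form, the first expression is y1: center (-9/20, 1/2), radius 1/100; y2: center (-1/2, -1/2), radius 1/10; y3: center (-19/40, 1/2), radius 1/120; y4: center (-19/40, 9/20), radius 1/120
In normal form, the second expression is y1: center (-9/20, 1/2), radius 1/100; y2: center (-1/2, -1/2), radius 1/10; y3: center (-19/40, 1/2), radius 1/120; y4: center (-19/40, 9/20), radius 1/120
Same normal form: equal.

equal — both sides give y1: center (-9/20, 1/2), radius 1/100; y2: center (-1/2, -1/2), radius 1/10; y3: center (-19/40, 1/2), radius 1/120; y4: center (-19/40, 9/20), radius 1/120


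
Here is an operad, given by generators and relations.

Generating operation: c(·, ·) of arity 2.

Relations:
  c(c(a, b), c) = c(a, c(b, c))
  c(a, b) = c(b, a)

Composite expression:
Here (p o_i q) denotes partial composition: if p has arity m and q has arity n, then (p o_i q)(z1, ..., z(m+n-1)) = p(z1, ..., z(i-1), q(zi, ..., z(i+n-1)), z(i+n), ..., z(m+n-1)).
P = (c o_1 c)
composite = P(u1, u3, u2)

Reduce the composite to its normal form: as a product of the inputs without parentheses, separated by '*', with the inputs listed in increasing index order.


u1 * u2 * u3

Shape and order are irrelevant to c; the u-input set decides.
c(u1, u3) reduces to u1 * u3
c(c(u1, u3), u2) reduces to u1 * u3 * u2
commutativity sorts the factors: u1 * u2 * u3


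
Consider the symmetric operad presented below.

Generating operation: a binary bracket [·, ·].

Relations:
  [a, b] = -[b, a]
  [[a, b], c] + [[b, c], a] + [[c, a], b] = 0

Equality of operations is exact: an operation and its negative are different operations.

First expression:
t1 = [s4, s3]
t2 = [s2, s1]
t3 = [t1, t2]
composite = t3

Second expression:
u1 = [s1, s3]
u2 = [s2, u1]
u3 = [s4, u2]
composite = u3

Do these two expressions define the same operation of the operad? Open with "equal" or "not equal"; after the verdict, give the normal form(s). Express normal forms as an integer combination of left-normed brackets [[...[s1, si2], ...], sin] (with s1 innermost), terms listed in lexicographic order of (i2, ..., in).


not equal — first -[[[s1, s2], s3], s4] + [[[s1, s2], s4], s3], second [[[s1, s3], s2], s4]

The first expression, normalized: -[[[s1, s2], s3], s4] + [[[s1, s2], s4], s3]
The second expression, normalized: [[[s1, s3], s2], s4]
Distinct normal forms: not equal.


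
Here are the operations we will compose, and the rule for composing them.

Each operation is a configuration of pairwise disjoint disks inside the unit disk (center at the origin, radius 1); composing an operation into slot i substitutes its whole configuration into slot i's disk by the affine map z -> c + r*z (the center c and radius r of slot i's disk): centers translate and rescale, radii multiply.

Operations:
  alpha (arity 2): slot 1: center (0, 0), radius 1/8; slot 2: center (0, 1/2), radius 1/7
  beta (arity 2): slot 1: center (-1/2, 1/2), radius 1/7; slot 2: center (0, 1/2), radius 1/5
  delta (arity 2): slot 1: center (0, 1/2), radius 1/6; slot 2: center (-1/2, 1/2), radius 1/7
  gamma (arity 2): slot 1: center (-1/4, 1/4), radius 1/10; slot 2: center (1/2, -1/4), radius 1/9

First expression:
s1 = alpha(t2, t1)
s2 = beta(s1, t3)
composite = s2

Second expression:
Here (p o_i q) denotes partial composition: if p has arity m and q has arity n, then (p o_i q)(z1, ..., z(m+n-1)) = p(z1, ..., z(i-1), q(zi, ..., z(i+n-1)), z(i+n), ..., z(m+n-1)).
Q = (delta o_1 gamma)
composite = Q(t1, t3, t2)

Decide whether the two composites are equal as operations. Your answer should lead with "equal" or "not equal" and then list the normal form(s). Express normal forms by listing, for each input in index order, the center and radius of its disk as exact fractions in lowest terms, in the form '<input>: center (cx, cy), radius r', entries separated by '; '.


not equal; the first gives t1: center (-1/2, 4/7), radius 1/49; t2: center (-1/2, 1/2), radius 1/56; t3: center (0, 1/2), radius 1/5 and the second t1: center (-1/24, 13/24), radius 1/60; t2: center (-1/2, 1/2), radius 1/7; t3: center (1/12, 11/24), radius 1/54


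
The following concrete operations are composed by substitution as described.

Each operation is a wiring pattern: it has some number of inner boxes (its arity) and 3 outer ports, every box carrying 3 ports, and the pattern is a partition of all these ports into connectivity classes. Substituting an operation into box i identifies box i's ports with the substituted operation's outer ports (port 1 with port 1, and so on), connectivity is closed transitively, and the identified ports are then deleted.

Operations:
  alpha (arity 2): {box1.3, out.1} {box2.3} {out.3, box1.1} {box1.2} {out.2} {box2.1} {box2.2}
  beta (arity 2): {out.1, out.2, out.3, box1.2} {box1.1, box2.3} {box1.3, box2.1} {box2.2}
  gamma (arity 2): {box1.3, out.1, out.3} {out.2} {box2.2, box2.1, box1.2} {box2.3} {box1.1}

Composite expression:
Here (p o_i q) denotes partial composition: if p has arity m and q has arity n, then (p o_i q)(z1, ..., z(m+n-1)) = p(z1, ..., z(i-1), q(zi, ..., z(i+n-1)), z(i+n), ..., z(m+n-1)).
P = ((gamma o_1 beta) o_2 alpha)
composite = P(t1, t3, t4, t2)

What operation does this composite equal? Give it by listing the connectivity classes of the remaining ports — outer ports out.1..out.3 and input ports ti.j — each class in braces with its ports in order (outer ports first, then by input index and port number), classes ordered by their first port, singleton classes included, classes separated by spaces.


Connectivity passes through glued gamma-boundaries; trace each wire chain.
composing alpha on (t3, t4), with out.j its own outer ports: {out.1, t3.3} {out.2} {out.3, t3.1} {t3.2} {t4.1} {t4.2} {t4.3}
composing beta on (t1, t3, t4), with out.j its own outer ports: {out.1, out.2, out.3, t1.2} {t1.1, t3.1} {t1.3, t3.3} {t3.2} {t4.1} {t4.2} {t4.3}
composing gamma on (t1, t3, t4, t2), with out.j its own outer ports: {out.1, out.3, t1.2, t2.1, t2.2} {out.2} {t1.1, t3.1} {t1.3, t3.3} {t2.3} {t3.2} {t4.1} {t4.2} {t4.3}

{out.1, out.3, t1.2, t2.1, t2.2} {out.2} {t1.1, t3.1} {t1.3, t3.3} {t2.3} {t3.2} {t4.1} {t4.2} {t4.3}


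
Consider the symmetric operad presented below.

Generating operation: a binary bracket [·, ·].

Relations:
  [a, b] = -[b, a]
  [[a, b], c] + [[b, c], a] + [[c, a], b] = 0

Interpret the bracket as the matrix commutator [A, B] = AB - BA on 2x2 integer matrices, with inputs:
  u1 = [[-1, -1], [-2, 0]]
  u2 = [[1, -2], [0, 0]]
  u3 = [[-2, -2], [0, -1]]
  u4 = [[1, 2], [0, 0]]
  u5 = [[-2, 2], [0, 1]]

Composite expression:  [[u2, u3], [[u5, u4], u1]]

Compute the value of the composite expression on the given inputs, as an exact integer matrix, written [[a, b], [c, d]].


[u2, u3] = [[0, -4], [0, 0]]
[u5, u4] = [[0, -8], [0, 0]]
[[u5, u4], u1] = [[16, -8], [0, -16]]
[[u2, u3], [[u5, u4], u1]] = [[0, 128], [0, 0]]

[[0, 128], [0, 0]]


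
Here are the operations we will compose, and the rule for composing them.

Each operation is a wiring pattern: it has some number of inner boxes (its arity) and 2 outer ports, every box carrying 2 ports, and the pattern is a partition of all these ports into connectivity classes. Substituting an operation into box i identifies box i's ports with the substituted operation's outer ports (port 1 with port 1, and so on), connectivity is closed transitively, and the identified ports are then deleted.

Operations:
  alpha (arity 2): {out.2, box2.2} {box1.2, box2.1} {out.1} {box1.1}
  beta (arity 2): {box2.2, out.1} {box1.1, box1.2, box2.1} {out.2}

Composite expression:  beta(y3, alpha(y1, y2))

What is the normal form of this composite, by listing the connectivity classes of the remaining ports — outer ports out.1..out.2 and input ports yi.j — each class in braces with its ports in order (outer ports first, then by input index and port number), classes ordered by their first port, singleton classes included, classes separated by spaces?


{out.1, y2.2} {out.2} {y1.1} {y1.2, y2.1} {y3.1, y3.2}
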